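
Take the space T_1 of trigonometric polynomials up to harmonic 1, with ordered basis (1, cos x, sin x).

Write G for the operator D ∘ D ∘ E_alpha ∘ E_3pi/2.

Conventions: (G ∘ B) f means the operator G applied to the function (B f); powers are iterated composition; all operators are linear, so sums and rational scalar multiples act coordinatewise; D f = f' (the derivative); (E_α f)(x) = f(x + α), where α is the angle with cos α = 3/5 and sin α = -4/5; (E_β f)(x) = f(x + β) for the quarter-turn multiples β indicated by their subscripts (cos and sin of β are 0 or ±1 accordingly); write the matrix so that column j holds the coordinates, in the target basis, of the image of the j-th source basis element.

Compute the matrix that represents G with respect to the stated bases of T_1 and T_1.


the matrix is [[0, 0, 0]; [0, 4/5, 3/5]; [0, -3/5, 4/5]] (rows listed top to bottom)

image of 1: 0
image of cos x: (4/5)cos x - (3/5)sin x
image of sin x: (3/5)cos x + (4/5)sin x
each image's coordinates form column j of the matrix


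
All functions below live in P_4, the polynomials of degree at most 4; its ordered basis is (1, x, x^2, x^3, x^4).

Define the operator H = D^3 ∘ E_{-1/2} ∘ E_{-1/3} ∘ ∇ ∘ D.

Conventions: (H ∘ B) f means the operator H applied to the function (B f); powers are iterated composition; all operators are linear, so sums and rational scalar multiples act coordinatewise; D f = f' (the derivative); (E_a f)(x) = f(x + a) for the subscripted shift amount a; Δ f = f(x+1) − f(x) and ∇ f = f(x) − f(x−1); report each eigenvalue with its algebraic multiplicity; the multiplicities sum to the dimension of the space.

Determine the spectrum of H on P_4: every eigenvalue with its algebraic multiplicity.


image of 1: 0
image of x: 0
image of x^2: 0
image of x^3: 0
image of x^4: 0
the matrix is upper triangular; its diagonal is (0, 0, 0, 0, 0)
for a triangular matrix the eigenvalues are the diagonal entries, with algebraic multiplicity their repetition count

λ = 0 (multiplicity 5)


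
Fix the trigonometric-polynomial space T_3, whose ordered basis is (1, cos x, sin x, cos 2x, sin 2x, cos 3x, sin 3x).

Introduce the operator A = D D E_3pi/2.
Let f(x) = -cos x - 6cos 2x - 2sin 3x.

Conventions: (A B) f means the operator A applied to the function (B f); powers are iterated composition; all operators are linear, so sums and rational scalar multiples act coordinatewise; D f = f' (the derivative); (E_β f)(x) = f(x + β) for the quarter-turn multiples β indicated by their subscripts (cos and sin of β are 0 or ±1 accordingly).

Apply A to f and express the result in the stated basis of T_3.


the result is g(x) = sin x - 24cos 2x + 18cos 3x

E_3pi/2 f = -sin x + 6cos 2x - 2cos 3x
D E_3pi/2 f = -cos x - 12sin 2x + 6sin 3x
D D E_3pi/2 f = sin x - 24cos 2x + 18cos 3x


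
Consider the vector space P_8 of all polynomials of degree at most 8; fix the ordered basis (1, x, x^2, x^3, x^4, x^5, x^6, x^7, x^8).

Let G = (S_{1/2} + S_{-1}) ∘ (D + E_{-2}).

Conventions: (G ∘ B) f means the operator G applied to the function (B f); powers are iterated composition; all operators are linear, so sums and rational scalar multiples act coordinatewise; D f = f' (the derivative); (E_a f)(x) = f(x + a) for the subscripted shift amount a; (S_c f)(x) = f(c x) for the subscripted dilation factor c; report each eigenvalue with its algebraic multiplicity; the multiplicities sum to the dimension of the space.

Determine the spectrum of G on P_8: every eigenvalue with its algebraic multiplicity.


λ = -127/128 (multiplicity 1), λ = -31/32 (multiplicity 1), λ = -7/8 (multiplicity 1), λ = -1/2 (multiplicity 1), λ = 257/256 (multiplicity 1), λ = 65/64 (multiplicity 1), λ = 17/16 (multiplicity 1), λ = 5/4 (multiplicity 1), λ = 2 (multiplicity 1)

image of 1: 2
image of x: -(1/2)x - 2
image of x^2: (5/4)x^2 + x + 8
image of x^3: -(7/8)x^3 - (15/4)x^2 - 6x - 16
image of x^4: (17/16)x^4 + (7/2)x^3 + 30x^2 + 16x + 32
image of x^5: -(31/32)x^5 - (85/16)x^4 - 35x^3 - 100x^2 - 40x - 64
image of x^6: (65/64)x^6 + (93/16)x^5 + (255/4)x^4 + 140x^3 + 300x^2 + 96x + 128
image of x^7: -(127/128)x^7 - (455/64)x^6 - (651/8)x^5 - (595/2)x^4 - 490x^3 - 840x^2 - 224x - 256
image of x^8: (257/256)x^8 + (127/16)x^7 + (455/4)x^6 + 434x^5 + 1190x^4 + 1568x^3 + 2240x^2 + 512x + 512
the matrix is upper triangular; its diagonal is (2, -1/2, 5/4, -7/8, 17/16, -31/32, 65/64, -127/128, 257/256)
for a triangular matrix the eigenvalues are the diagonal entries, with algebraic multiplicity their repetition count


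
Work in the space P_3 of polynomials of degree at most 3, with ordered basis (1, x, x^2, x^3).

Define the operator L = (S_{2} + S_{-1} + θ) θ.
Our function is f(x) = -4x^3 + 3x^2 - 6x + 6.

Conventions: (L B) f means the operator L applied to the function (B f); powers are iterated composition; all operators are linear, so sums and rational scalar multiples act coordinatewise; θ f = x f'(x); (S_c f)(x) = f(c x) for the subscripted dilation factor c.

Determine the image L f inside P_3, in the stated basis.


the image equals g(x) = -120x^3 + 42x^2 - 12x

θ f = -12x^3 + 6x^2 - 6x
S_{2} θ f = -96x^3 + 24x^2 - 12x
S_{-1} θ f = 12x^3 + 6x^2 + 6x
θ θ f = -36x^3 + 12x^2 - 6x
(S_{2} + S_{-1} + θ) θ f = -120x^3 + 42x^2 - 12x


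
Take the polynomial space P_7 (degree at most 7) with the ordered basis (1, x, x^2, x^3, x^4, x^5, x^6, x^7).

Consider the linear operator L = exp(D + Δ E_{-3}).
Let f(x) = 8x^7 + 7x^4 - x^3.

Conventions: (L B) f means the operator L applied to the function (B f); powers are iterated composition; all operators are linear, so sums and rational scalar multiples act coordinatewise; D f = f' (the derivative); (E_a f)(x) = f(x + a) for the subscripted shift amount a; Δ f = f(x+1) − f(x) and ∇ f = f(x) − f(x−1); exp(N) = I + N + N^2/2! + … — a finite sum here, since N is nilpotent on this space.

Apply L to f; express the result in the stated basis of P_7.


order-1 term: 112x^6 - 840x^5 + 5320x^4 - 18144x^3 + 35232x^2 - 36693x + 15998
order-2 term: 672x^5 - 8400x^4 + 63560x^3 - 268632x^2 + 616100x - 595901
order-3 term: 2240x^4 - 33600x^3 + 253680x^2 - 961576x + 1490264
order-4 term: 4480x^3 - 67200x^2 + 422240x - 993888
order-5 term: 5376x^2 - 67200x + 253120
order-6 term: 3584x - 26880
order-7 term: 1024
the series for exp(D + Δ E_{-3}) f terminates at order 7
exp(D + Δ E_{-3}) f = 8x^7 + 112x^6 - 168x^5 - 833x^4 + 16295x^3 - 41544x^2 - 23545x + 143737

the result is g(x) = 8x^7 + 112x^6 - 168x^5 - 833x^4 + 16295x^3 - 41544x^2 - 23545x + 143737


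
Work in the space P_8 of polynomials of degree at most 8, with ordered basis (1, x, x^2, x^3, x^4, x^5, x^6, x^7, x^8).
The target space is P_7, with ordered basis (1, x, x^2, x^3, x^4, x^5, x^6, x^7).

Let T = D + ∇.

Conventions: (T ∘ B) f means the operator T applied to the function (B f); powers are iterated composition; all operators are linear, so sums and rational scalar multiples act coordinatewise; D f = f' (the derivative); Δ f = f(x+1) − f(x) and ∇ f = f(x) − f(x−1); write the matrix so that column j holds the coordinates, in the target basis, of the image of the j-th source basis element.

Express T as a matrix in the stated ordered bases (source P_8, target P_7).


the matrix is [[0, 2, -1, 1, -1, 1, -1, 1, -1]; [0, 0, 4, -3, 4, -5, 6, -7, 8]; [0, 0, 0, 6, -6, 10, -15, 21, -28]; [0, 0, 0, 0, 8, -10, 20, -35, 56]; [0, 0, 0, 0, 0, 10, -15, 35, -70]; [0, 0, 0, 0, 0, 0, 12, -21, 56]; [0, 0, 0, 0, 0, 0, 0, 14, -28]; [0, 0, 0, 0, 0, 0, 0, 0, 16]] (rows listed top to bottom)

image of 1: 0
image of x: 2
image of x^2: 4x - 1
image of x^3: 6x^2 - 3x + 1
image of x^4: 8x^3 - 6x^2 + 4x - 1
image of x^5: 10x^4 - 10x^3 + 10x^2 - 5x + 1
image of x^6: 12x^5 - 15x^4 + 20x^3 - 15x^2 + 6x - 1
image of x^7: 14x^6 - 21x^5 + 35x^4 - 35x^3 + 21x^2 - 7x + 1
image of x^8: 16x^7 - 28x^6 + 56x^5 - 70x^4 + 56x^3 - 28x^2 + 8x - 1
each image's coordinates form column j of the matrix


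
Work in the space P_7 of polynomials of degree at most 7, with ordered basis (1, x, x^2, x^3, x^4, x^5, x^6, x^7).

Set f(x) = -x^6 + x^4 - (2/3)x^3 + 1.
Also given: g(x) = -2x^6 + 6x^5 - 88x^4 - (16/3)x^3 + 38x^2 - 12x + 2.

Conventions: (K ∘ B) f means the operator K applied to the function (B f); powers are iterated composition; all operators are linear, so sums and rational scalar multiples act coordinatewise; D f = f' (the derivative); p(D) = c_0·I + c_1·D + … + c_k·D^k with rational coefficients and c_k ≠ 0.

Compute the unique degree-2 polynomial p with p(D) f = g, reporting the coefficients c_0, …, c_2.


D^0 f = -x^6 + x^4 - (2/3)x^3 + 1
D^1 f = -6x^5 + 4x^3 - 2x^2
D^2 f = -30x^4 + 12x^2 - 4x
matching coefficients of g against c_0 f + c_1 Df + … from the top degree down determines the c_i
solution: c_0 = 2, c_1 = -1, c_2 = 3

p(D) = 2·I − D + 3·D^2, i.e. c_0 = 2, c_1 = -1, c_2 = 3


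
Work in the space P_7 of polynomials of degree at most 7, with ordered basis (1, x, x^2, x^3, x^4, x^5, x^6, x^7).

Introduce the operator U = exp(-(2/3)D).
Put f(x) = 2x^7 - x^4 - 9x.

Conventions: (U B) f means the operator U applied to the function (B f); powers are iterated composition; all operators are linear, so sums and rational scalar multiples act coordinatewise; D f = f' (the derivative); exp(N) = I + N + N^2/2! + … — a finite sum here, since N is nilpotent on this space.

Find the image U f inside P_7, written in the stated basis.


the result is g(x) = 2x^7 - (28/3)x^6 + (56/3)x^5 - (587/27)x^4 + (1336/81)x^3 - (664/81)x^2 - (4801/729)x + 12434/2187

order-1 term: -(28/3)x^6 + (8/3)x^3 + 6
order-2 term: (56/3)x^5 - (8/3)x^2
order-3 term: -(560/27)x^4 + (32/27)x
order-4 term: (1120/81)x^3 - 16/81
order-5 term: -(448/81)x^2
order-6 term: (896/729)x
order-7 term: -256/2187
the series for exp(-(2/3)D) f terminates at order 7
exp(-(2/3)D) f = 2x^7 - (28/3)x^6 + (56/3)x^5 - (587/27)x^4 + (1336/81)x^3 - (664/81)x^2 - (4801/729)x + 12434/2187


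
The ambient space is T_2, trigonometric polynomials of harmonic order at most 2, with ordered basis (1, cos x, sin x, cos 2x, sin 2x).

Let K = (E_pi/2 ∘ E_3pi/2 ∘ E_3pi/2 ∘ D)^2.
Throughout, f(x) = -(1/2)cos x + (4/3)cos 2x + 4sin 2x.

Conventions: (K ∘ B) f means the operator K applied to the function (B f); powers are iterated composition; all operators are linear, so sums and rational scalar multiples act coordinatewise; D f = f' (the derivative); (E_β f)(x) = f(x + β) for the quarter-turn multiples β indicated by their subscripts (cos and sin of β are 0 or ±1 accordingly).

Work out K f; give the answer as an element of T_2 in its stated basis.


the image equals g(x) = -(1/2)cos x - (16/3)cos 2x - 16sin 2x

D f = (1/2)sin x + 8cos 2x - (8/3)sin 2x
E_3pi/2 D f = -(1/2)cos x - 8cos 2x + (8/3)sin 2x
E_3pi/2 E_3pi/2 D f = -(1/2)sin x + 8cos 2x - (8/3)sin 2x
E_pi/2 (E_3pi/2 ∘ E_3pi/2 ∘ D) f = -(1/2)cos x - 8cos 2x + (8/3)sin 2x
D (E_pi/2 ∘ E_3pi/2 ∘ E_3pi/2 ∘ D) f = (1/2)sin x + (16/3)cos 2x + 16sin 2x
E_3pi/2 D (E_pi/2 ∘ E_3pi/2 ∘ E_3pi/2 ∘ D) f = -(1/2)cos x - (16/3)cos 2x - 16sin 2x
E_3pi/2 E_3pi/2 D (E_pi/2 ∘ E_3pi/2 ∘ E_3pi/2 ∘ D) f = -(1/2)sin x + (16/3)cos 2x + 16sin 2x
E_pi/2 (E_3pi/2 ∘ E_3pi/2 ∘ D) (E_pi/2 ∘ E_3pi/2 ∘ E_3pi/2 ∘ D) f = -(1/2)cos x - (16/3)cos 2x - 16sin 2x


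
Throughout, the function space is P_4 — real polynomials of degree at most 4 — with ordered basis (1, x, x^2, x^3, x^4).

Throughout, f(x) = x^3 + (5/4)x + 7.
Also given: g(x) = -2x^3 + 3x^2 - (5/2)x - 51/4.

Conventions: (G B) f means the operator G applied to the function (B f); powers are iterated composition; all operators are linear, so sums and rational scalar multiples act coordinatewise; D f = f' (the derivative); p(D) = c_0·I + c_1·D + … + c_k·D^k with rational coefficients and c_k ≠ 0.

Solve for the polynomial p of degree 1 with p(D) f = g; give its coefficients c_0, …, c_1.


D^0 f = x^3 + (5/4)x + 7
D^1 f = 3x^2 + 5/4
matching coefficients of g against c_0 f + c_1 Df + … from the top degree down determines the c_i
solution: c_0 = -2, c_1 = 1

c_0 = -2, c_1 = 1


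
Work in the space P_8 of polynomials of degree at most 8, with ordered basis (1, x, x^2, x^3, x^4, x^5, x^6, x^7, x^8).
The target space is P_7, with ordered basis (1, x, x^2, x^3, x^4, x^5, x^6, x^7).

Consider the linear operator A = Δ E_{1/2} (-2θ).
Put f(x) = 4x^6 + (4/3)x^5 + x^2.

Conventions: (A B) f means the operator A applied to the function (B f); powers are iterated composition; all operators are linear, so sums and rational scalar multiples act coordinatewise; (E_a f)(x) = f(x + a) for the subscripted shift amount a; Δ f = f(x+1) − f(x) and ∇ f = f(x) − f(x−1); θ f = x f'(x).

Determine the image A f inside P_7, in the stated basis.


θ f = 24x^6 + (20/3)x^5 + 2x^2
(-2θ) f = -48x^6 - (40/3)x^5 - 4x^2
E_{1/2} (-2θ) f = -48x^6 - (472/3)x^5 - (640/3)x^4 - (460/3)x^3 - (197/3)x^2 - (103/6)x - 13/6
Δ E_{1/2} (-2θ) f = -288x^5 - (4520/3)x^4 - (10160/3)x^3 - (12100/3)x^2 - (7558/3)x - 3929/6

g(x) = -288x^5 - (4520/3)x^4 - (10160/3)x^3 - (12100/3)x^2 - (7558/3)x - 3929/6


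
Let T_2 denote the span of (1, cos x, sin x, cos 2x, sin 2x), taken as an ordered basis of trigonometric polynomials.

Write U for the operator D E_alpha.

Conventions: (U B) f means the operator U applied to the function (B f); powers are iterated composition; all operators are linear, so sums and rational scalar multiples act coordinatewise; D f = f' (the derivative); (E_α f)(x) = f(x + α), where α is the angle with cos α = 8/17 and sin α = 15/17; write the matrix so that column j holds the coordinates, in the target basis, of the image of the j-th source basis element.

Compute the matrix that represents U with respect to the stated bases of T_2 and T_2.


the matrix is [[0, 0, 0, 0, 0]; [0, -15/17, 8/17, 0, 0]; [0, -8/17, -15/17, 0, 0]; [0, 0, 0, -480/289, -322/289]; [0, 0, 0, 322/289, -480/289]] (rows listed top to bottom)

image of 1: 0
image of cos x: -(15/17)cos x - (8/17)sin x
image of sin x: (8/17)cos x - (15/17)sin x
image of cos 2x: -(480/289)cos 2x + (322/289)sin 2x
image of sin 2x: -(322/289)cos 2x - (480/289)sin 2x
each image's coordinates form column j of the matrix


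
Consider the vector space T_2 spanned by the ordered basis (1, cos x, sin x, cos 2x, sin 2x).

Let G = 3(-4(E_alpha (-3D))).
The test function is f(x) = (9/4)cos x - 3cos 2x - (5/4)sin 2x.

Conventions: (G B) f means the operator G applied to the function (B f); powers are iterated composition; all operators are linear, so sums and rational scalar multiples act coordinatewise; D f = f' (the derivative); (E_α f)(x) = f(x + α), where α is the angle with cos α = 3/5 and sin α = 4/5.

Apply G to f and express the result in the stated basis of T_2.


D f = -(9/4)sin x - (5/2)cos 2x + 6sin 2x
(-3D) f = (27/4)sin x + (15/2)cos 2x - 18sin 2x
E_alpha (-3D) f = (27/5)cos x + (81/20)sin x - (969/50)cos 2x - (54/25)sin 2x
(-4(E_alpha (-3D))) f = -(108/5)cos x - (81/5)sin x + (1938/25)cos 2x + (216/25)sin 2x
(3(-4(E_alpha (-3D)))) f = -(324/5)cos x - (243/5)sin x + (5814/25)cos 2x + (648/25)sin 2x

g(x) = -(324/5)cos x - (243/5)sin x + (5814/25)cos 2x + (648/25)sin 2x


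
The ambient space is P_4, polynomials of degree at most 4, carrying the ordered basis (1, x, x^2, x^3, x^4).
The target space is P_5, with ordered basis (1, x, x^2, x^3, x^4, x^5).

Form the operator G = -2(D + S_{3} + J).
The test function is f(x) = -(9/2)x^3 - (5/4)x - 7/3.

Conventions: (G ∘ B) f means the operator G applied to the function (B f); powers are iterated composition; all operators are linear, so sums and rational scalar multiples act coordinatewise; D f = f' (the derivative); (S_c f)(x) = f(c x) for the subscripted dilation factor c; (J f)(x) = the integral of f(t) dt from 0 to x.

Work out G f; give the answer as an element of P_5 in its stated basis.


the image equals g(x) = (9/4)x^4 + 243x^3 + (113/4)x^2 + (73/6)x + 43/6

D f = -(27/2)x^2 - 5/4
S_{3} f = -(243/2)x^3 - (15/4)x - 7/3
J f = -(9/8)x^4 - (5/8)x^2 - (7/3)x
(D + S_{3} + J) f = -(9/8)x^4 - (243/2)x^3 - (113/8)x^2 - (73/12)x - 43/12
(-2(D + S_{3} + J)) f = (9/4)x^4 + 243x^3 + (113/4)x^2 + (73/6)x + 43/6


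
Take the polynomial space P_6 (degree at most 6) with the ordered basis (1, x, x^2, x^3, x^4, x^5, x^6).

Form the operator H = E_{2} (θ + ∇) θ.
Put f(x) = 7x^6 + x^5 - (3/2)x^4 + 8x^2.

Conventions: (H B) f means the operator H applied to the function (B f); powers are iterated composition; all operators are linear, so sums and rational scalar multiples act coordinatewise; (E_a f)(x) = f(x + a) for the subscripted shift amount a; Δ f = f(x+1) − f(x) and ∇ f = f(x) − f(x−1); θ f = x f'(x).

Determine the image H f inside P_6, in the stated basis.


θ f = 42x^6 + 5x^5 - 6x^4 + 16x^2
θ θ f = 252x^6 + 25x^5 - 24x^4 + 32x^2
∇ θ f = 252x^5 - 605x^4 + 766x^3 - 544x^2 + 235x - 47
(θ + ∇) θ f = 252x^6 + 277x^5 - 629x^4 + 766x^3 - 512x^2 + 235x - 47
E_{2} (θ + ∇) θ f = 252x^6 + 3301x^5 + 17261x^4 + 47134x^3 + 71628x^2 + 57795x + 19431

the image equals g(x) = 252x^6 + 3301x^5 + 17261x^4 + 47134x^3 + 71628x^2 + 57795x + 19431


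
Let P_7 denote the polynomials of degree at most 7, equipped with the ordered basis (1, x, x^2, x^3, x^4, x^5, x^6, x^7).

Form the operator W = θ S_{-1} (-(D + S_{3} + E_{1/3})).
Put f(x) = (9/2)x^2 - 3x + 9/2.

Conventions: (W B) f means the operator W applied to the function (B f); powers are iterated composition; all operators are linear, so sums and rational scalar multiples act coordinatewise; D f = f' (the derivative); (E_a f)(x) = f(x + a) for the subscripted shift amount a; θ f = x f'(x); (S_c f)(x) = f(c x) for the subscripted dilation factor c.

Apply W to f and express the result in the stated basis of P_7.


g(x) = -90x^2

D f = 9x - 3
S_{3} f = (81/2)x^2 - 9x + 9/2
E_{1/3} f = (9/2)x^2 + 4
(D + S_{3} + E_{1/3}) f = 45x^2 + 11/2
(-(D + S_{3} + E_{1/3})) f = -45x^2 - 11/2
S_{-1} (-(D + S_{3} + E_{1/3})) f = -45x^2 - 11/2
θ S_{-1} (-(D + S_{3} + E_{1/3})) f = -90x^2


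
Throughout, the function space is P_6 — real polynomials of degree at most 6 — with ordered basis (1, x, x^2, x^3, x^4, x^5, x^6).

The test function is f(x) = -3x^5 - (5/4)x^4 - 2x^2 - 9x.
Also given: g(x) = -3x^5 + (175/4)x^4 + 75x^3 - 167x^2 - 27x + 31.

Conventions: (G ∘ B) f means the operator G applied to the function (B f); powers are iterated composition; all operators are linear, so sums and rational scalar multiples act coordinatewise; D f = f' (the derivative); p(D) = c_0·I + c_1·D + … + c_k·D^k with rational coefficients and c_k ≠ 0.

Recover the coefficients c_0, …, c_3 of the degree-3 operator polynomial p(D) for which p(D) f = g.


p(D) = I − 3·D − D^2 + D^3, i.e. c_0 = 1, c_1 = -3, c_2 = -1, c_3 = 1

D^0 f = -3x^5 - (5/4)x^4 - 2x^2 - 9x
D^1 f = -15x^4 - 5x^3 - 4x - 9
D^2 f = -60x^3 - 15x^2 - 4
D^3 f = -180x^2 - 30x
matching coefficients of g against c_0 f + c_1 Df + … from the top degree down determines the c_i
solution: c_0 = 1, c_1 = -3, c_2 = -1, c_3 = 1


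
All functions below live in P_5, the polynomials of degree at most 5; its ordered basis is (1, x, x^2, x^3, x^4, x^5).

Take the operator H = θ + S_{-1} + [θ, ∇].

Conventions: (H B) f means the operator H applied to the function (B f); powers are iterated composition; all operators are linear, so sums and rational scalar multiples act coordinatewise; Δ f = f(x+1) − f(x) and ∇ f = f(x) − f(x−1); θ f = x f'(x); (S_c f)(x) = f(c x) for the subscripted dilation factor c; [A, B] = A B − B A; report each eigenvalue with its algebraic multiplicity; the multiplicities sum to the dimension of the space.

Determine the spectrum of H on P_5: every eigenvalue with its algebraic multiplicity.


λ = 0 (multiplicity 1), λ = 1 (multiplicity 1), λ = 2 (multiplicity 1), λ = 3 (multiplicity 1), λ = 4 (multiplicity 1), λ = 5 (multiplicity 1)

image of 1: 1
image of x: -1
image of x^2: 3x^2 - 2x + 2
image of x^3: 2x^3 - 3x^2 + 6x - 3
image of x^4: 5x^4 - 4x^3 + 12x^2 - 12x + 4
image of x^5: 4x^5 - 5x^4 + 20x^3 - 30x^2 + 20x - 5
the matrix is upper triangular; its diagonal is (1, 0, 3, 2, 5, 4)
for a triangular matrix the eigenvalues are the diagonal entries, with algebraic multiplicity their repetition count


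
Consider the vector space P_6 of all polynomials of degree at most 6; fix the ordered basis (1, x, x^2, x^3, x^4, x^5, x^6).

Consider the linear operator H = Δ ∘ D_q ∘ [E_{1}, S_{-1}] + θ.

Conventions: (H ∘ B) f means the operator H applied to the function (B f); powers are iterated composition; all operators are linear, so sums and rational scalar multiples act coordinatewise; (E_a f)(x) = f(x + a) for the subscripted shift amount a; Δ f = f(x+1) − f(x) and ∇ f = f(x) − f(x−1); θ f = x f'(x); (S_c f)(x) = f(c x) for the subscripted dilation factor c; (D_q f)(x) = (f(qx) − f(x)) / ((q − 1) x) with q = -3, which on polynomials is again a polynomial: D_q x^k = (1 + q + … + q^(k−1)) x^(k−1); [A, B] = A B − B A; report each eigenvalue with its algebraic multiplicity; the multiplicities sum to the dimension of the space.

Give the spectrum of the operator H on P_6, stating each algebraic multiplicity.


λ = 0 (multiplicity 1), λ = 1 (multiplicity 1), λ = 2 (multiplicity 1), λ = 3 (multiplicity 1), λ = 4 (multiplicity 1), λ = 5 (multiplicity 1), λ = 6 (multiplicity 1)

image of 1: 0
image of x: x
image of x^2: 2x^2
image of x^3: 3x^3 + 12
image of x^4: 4x^4 + 112x + 56
image of x^5: 5x^5 + 600x^2 + 600x + 240
image of x^6: 6x^6 + 2928x^3 + 4392x^2 + 3488x + 1012
the matrix is upper triangular; its diagonal is (0, 1, 2, 3, 4, 5, 6)
for a triangular matrix the eigenvalues are the diagonal entries, with algebraic multiplicity their repetition count


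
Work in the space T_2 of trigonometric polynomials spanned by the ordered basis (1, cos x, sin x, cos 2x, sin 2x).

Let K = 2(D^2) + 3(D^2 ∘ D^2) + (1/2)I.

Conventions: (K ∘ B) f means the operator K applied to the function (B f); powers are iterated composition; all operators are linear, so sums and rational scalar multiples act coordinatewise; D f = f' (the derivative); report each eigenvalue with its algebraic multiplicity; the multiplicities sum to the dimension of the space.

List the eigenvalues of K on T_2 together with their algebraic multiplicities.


image of 1: 1/2
image of cos x: (3/2)cos x
image of sin x: (3/2)sin x
image of cos 2x: (81/2)cos 2x
image of sin 2x: (81/2)sin 2x
the matrix is diagonal; its diagonal is (1/2, 3/2, 3/2, 81/2, 81/2)
for a triangular matrix the eigenvalues are the diagonal entries, with algebraic multiplicity their repetition count

λ = 1/2 (multiplicity 1), λ = 3/2 (multiplicity 2), λ = 81/2 (multiplicity 2)


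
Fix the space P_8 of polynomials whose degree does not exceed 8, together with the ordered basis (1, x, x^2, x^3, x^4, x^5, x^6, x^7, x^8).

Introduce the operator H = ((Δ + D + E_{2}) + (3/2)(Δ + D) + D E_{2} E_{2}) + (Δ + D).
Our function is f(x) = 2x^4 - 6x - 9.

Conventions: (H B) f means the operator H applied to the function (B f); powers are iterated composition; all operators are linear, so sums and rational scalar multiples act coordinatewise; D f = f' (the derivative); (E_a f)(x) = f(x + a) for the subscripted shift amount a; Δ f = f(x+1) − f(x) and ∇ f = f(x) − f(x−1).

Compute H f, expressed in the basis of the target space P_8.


Δ f = 8x^3 + 12x^2 + 8x - 4
D f = 8x^3 - 6
E_{2} f = 2x^4 + 16x^3 + 48x^2 + 58x + 11
(Δ + D + E_{2}) f = 2x^4 + 32x^3 + 60x^2 + 66x + 1
Δ f = 8x^3 + 12x^2 + 8x - 4
D f = 8x^3 - 6
(Δ + D) f = 16x^3 + 12x^2 + 8x - 10
((3/2)(Δ + D)) f = 24x^3 + 18x^2 + 12x - 15
E_{2} f = 2x^4 + 16x^3 + 48x^2 + 58x + 11
E_{2} E_{2} f = 2x^4 + 32x^3 + 192x^2 + 506x + 479
D E_{2} E_{2} f = 8x^3 + 96x^2 + 384x + 506
((Δ + D + E_{2}) + (3/2)(Δ + D) + D E_{2} E_{2}) f = 2x^4 + 64x^3 + 174x^2 + 462x + 492
Δ f = 8x^3 + 12x^2 + 8x - 4
D f = 8x^3 - 6
(Δ + D) f = 16x^3 + 12x^2 + 8x - 10
(((Δ + D + E_{2}) + (3/2)(Δ + D) + D E_{2} E_{2}) + (Δ + D)) f = 2x^4 + 80x^3 + 186x^2 + 470x + 482

the image equals g(x) = 2x^4 + 80x^3 + 186x^2 + 470x + 482


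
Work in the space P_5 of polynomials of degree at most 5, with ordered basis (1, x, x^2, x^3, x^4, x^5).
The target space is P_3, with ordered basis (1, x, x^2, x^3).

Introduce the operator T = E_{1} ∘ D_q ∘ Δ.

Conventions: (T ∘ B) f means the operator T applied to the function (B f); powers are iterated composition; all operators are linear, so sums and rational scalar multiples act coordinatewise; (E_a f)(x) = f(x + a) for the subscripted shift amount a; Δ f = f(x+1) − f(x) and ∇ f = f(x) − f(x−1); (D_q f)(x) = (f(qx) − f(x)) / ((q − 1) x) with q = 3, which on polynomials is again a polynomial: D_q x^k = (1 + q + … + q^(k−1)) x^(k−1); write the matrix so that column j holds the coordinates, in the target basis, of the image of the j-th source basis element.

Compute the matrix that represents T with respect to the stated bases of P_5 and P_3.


image of 1: 0
image of x: 0
image of x^2: 2
image of x^3: 12x + 15
image of x^4: 52x^2 + 128x + 80
image of x^5: 200x^3 + 730x^2 + 900x + 375
each image's coordinates form column j of the matrix

the matrix is [[0, 0, 2, 15, 80, 375]; [0, 0, 0, 12, 128, 900]; [0, 0, 0, 0, 52, 730]; [0, 0, 0, 0, 0, 200]] (rows listed top to bottom)


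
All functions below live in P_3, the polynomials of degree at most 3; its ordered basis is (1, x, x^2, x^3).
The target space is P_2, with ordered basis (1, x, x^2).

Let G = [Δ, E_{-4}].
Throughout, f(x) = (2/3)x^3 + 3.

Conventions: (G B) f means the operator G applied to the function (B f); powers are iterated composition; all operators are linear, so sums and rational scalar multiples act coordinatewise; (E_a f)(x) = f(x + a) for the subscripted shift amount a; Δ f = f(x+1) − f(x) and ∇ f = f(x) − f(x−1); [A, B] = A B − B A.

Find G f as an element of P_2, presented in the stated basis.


E_{-4} f = (2/3)x^3 - 8x^2 + 32x - 119/3
Δ E_{-4} f = 2x^2 - 14x + 74/3
Δ f = 2x^2 + 2x + 2/3
E_{-4} Δ f = 2x^2 - 14x + 74/3
[Δ, E_{-4}] f = 0

g(x) = 0


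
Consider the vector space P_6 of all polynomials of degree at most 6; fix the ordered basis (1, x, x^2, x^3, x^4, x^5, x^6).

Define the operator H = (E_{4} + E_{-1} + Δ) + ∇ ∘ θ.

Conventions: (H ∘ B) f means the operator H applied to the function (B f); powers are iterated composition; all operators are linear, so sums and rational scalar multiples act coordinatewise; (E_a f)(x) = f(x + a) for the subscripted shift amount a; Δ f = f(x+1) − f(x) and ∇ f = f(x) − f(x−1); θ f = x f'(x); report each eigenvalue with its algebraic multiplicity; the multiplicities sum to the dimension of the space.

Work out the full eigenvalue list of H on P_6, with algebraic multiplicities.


λ = 2 (multiplicity 7)

image of 1: 2
image of x: 2x + 5
image of x^2: 2x^2 + 12x + 16
image of x^3: 2x^3 + 21x^2 + 45x + 67
image of x^4: 2x^4 + 32x^3 + 84x^2 + 272x + 254
image of x^5: 2x^5 + 45x^4 + 130x^3 + 690x^2 + 1265x + 1029
image of x^6: 2x^6 + 60x^5 + 180x^4 + 1400x^3 + 3780x^2 + 6180x + 4092
the matrix is upper triangular; its diagonal is (2, 2, 2, 2, 2, 2, 2)
for a triangular matrix the eigenvalues are the diagonal entries, with algebraic multiplicity their repetition count


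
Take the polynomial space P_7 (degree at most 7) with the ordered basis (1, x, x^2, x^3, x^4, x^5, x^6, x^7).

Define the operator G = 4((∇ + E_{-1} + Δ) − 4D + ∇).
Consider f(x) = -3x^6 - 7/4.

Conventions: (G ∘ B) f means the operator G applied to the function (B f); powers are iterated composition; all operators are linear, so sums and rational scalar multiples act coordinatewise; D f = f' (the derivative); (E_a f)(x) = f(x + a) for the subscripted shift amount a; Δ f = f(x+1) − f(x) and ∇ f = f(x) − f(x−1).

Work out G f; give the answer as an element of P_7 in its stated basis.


∇ f = -18x^5 + 45x^4 - 60x^3 + 45x^2 - 18x + 3
E_{-1} f = -3x^6 + 18x^5 - 45x^4 + 60x^3 - 45x^2 + 18x - 19/4
Δ f = -18x^5 - 45x^4 - 60x^3 - 45x^2 - 18x - 3
(∇ + E_{-1} + Δ) f = -3x^6 - 18x^5 - 45x^4 - 60x^3 - 45x^2 - 18x - 19/4
D f = -18x^5
(-4D) f = 72x^5
∇ f = -18x^5 + 45x^4 - 60x^3 + 45x^2 - 18x + 3
((∇ + E_{-1} + Δ) − 4D + ∇) f = -3x^6 + 36x^5 - 120x^3 - 36x - 7/4
(4((∇ + E_{-1} + Δ) − 4D + ∇)) f = -12x^6 + 144x^5 - 480x^3 - 144x - 7

g(x) = -12x^6 + 144x^5 - 480x^3 - 144x - 7


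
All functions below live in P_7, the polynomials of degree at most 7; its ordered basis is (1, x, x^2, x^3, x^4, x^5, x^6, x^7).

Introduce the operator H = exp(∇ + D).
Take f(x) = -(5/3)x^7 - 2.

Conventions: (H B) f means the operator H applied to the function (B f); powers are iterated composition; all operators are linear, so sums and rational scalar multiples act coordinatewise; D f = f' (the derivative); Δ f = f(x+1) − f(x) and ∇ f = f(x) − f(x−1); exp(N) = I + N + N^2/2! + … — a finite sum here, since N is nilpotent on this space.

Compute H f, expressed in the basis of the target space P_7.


order-1 term: -(70/3)x^6 + 35x^5 - (175/3)x^4 + (175/3)x^3 - 35x^2 + (35/3)x - 5/3
order-2 term: -140x^5 + 350x^4 - (1925/3)x^3 + 700x^2 - (1295/3)x + 350/3
order-3 term: -(1400/3)x^4 + 1400x^3 - 2450x^2 + 2275x - 2695/3
order-4 term: -(2800/3)x^3 + 2800x^2 - (11900/3)x + 6650/3
order-5 term: -1120x^2 + 2800x - 7000/3
order-6 term: -(2240/3)x + 1120
order-7 term: -640/3
the series for exp(∇ + D) f terminates at order 7
exp(∇ + D) f = -(5/3)x^7 - (70/3)x^6 - 105x^5 - 175x^4 - (350/3)x^3 - 105x^2 - (175/3)x + 14/3

the image equals g(x) = -(5/3)x^7 - (70/3)x^6 - 105x^5 - 175x^4 - (350/3)x^3 - 105x^2 - (175/3)x + 14/3


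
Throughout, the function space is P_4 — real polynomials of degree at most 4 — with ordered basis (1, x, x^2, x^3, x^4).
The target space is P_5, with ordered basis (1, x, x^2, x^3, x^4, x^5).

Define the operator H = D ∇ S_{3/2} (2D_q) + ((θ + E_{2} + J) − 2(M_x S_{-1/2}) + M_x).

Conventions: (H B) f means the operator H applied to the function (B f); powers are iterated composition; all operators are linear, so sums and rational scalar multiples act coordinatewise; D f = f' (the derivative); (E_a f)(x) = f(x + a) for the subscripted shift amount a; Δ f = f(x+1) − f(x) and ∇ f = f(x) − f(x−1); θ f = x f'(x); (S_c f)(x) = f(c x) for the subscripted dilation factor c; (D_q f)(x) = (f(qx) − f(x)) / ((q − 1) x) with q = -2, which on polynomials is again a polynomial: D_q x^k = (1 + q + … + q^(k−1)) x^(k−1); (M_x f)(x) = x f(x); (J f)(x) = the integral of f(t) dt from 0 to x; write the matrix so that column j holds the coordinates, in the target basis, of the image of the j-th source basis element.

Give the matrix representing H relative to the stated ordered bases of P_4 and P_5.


the matrix is [[1, 2, 4, 35, 469/4]; [0, 2, 4, 12, -341/2]; [0, 5/2, 3, 6, 24]; [0, 0, 5/6, 4, 8]; [0, 0, 0, 3/2, 5]; [0, 0, 0, 0, 43/40]] (rows listed top to bottom)

image of 1: 1
image of x: (5/2)x^2 + 2x + 2
image of x^2: (5/6)x^3 + 3x^2 + 4x + 4
image of x^3: (3/2)x^4 + 4x^3 + 6x^2 + 12x + 35
image of x^4: (43/40)x^5 + 5x^4 + 8x^3 + 24x^2 - (341/2)x + 469/4
each image's coordinates form column j of the matrix


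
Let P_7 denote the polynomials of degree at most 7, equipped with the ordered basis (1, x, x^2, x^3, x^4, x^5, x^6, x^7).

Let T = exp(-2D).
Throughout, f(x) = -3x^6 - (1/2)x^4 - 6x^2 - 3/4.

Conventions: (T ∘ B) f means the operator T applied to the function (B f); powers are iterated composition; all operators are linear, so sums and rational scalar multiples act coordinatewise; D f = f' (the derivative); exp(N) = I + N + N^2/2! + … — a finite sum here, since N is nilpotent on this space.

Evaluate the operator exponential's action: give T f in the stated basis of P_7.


the result is g(x) = -3x^6 + 36x^5 - (361/2)x^4 + 484x^3 - 738x^2 + 616x - 899/4

order-1 term: 36x^5 + 4x^3 + 24x
order-2 term: -180x^4 - 12x^2 - 24
order-3 term: 480x^3 + 16x
order-4 term: -720x^2 - 8
order-5 term: 576x
order-6 term: -192
the series for exp(-2D) f terminates at order 6
exp(-2D) f = -3x^6 + 36x^5 - (361/2)x^4 + 484x^3 - 738x^2 + 616x - 899/4


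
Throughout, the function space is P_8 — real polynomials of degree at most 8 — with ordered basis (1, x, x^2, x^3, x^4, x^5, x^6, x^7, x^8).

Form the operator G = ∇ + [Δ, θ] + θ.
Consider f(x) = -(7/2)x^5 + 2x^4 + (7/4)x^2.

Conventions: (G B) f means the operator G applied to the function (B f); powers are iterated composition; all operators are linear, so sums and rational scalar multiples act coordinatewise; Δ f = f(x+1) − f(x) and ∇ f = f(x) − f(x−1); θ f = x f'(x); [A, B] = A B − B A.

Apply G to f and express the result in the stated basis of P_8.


the result is g(x) = -(35/2)x^5 - 27x^4 - 19x^3 - (249/2)x^2 - (27/2)x - 53/4

∇ f = -(35/2)x^4 + 43x^3 - 47x^2 + 29x - 29/4
θ f = -(35/2)x^5 + 8x^4 + (7/2)x^2
Δ θ f = -(175/2)x^4 - 143x^3 - 127x^2 - (97/2)x - 6
Δ f = -(35/2)x^4 - 27x^3 - 23x^2 - 6x + 1/4
θ Δ f = -70x^4 - 81x^3 - 46x^2 - 6x
[Δ, θ] f = -(35/2)x^4 - 62x^3 - 81x^2 - (85/2)x - 6
θ f = -(35/2)x^5 + 8x^4 + (7/2)x^2
(∇ + [Δ, θ] + θ) f = -(35/2)x^5 - 27x^4 - 19x^3 - (249/2)x^2 - (27/2)x - 53/4


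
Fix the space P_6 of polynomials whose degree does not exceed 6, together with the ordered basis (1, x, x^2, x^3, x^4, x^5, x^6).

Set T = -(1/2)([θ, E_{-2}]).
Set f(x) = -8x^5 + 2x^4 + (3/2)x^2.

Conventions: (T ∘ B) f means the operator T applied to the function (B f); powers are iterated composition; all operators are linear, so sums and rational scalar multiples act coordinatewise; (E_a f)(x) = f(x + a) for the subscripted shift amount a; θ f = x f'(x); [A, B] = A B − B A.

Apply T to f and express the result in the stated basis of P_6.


g(x) = 40x^4 - 328x^3 + 1008x^2 - 1379x + 710

E_{-2} f = -8x^5 + 82x^4 - 336x^3 + (1379/2)x^2 - 710x + 294
θ E_{-2} f = -40x^5 + 328x^4 - 1008x^3 + 1379x^2 - 710x
θ f = -40x^5 + 8x^4 + 3x^2
E_{-2} θ f = -40x^5 + 408x^4 - 1664x^3 + 3395x^2 - 3468x + 1420
[θ, E_{-2}] f = -80x^4 + 656x^3 - 2016x^2 + 2758x - 1420
(-(1/2)([θ, E_{-2}])) f = 40x^4 - 328x^3 + 1008x^2 - 1379x + 710


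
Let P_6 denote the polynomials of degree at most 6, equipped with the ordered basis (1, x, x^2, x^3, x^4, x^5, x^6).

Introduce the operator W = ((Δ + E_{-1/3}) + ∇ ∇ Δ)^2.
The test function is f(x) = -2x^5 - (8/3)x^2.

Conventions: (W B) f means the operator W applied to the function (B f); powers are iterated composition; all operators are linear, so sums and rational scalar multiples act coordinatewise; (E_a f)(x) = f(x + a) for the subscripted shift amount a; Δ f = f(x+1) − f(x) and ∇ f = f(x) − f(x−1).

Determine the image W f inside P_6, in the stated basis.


the image equals g(x) = -2x^5 - (40/3)x^4 - (560/9)x^3 - (9992/27)x^2 - (18856/81)x - 71744/243

Δ f = -10x^4 - 20x^3 - 20x^2 - (46/3)x - 14/3
E_{-1/3} f = -2x^5 + (10/3)x^4 - (20/9)x^3 - (52/27)x^2 + (134/81)x - 70/243
(Δ + E_{-1/3}) f = -2x^5 - (20/3)x^4 - (200/9)x^3 - (592/27)x^2 - (1108/81)x - 1204/243
Δ f = -10x^4 - 20x^3 - 20x^2 - (46/3)x - 14/3
∇ Δ f = -40x^3 - 20x - 16/3
∇ ∇ Δ f = -120x^2 + 120x - 60
((Δ + E_{-1/3}) + ∇ ∇ Δ) f = -2x^5 - (20/3)x^4 - (200/9)x^3 - (3832/27)x^2 + (8612/81)x - 15784/243
Δ ((Δ + E_{-1/3}) + ∇ ∇ Δ) f = -10x^4 - (140/3)x^3 - (380/3)x^2 - (10454/27)x - 5386/81
E_{-1/3} ((Δ + E_{-1/3}) + ∇ ∇ Δ) f = -2x^5 - (10/3)x^4 - (140/9)x^3 - (3332/27)x^2 + (15746/81)x - 28046/243
(Δ + E_{-1/3}) ((Δ + E_{-1/3}) + ∇ ∇ Δ) f = -2x^5 - (40/3)x^4 - (560/9)x^3 - (6752/27)x^2 - (15616/81)x - 44204/243
Δ ((Δ + E_{-1/3}) + ∇ ∇ Δ) f = -10x^4 - (140/3)x^3 - (380/3)x^2 - (10454/27)x - 5386/81
∇ Δ ((Δ + E_{-1/3}) + ∇ ∇ Δ) f = -40x^3 - 80x^2 - (460/3)x - 8024/27
∇ ∇ Δ ((Δ + E_{-1/3}) + ∇ ∇ Δ) f = -120x^2 - 40x - 340/3
((Δ + E_{-1/3}) + ∇ ∇ Δ) ((Δ + E_{-1/3}) + ∇ ∇ Δ) f = -2x^5 - (40/3)x^4 - (560/9)x^3 - (9992/27)x^2 - (18856/81)x - 71744/243


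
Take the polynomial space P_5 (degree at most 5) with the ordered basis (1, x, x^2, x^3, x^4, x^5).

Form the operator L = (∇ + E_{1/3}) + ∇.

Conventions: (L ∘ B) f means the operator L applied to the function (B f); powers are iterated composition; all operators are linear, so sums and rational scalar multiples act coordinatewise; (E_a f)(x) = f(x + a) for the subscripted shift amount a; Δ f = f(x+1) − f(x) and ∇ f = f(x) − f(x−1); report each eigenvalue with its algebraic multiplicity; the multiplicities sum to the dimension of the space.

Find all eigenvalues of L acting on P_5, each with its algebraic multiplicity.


λ = 1 (multiplicity 6)

image of 1: 1
image of x: x + 7/3
image of x^2: x^2 + (14/3)x - 17/9
image of x^3: x^3 + 7x^2 - (17/3)x + 55/27
image of x^4: x^4 + (28/3)x^3 - (34/3)x^2 + (220/27)x - 161/81
image of x^5: x^5 + (35/3)x^4 - (170/9)x^3 + (550/27)x^2 - (805/81)x + 487/243
the matrix is upper triangular; its diagonal is (1, 1, 1, 1, 1, 1)
for a triangular matrix the eigenvalues are the diagonal entries, with algebraic multiplicity their repetition count


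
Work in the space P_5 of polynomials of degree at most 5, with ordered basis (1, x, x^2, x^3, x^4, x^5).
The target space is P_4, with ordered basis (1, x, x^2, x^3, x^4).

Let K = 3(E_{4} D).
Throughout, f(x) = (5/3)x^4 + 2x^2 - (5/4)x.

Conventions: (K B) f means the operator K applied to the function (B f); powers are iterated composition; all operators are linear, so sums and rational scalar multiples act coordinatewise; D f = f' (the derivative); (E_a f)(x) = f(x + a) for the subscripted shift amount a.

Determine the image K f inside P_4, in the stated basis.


D f = (20/3)x^3 + 4x - 5/4
E_{4} D f = (20/3)x^3 + 80x^2 + 324x + 5297/12
(3(E_{4} D)) f = 20x^3 + 240x^2 + 972x + 5297/4

the image equals g(x) = 20x^3 + 240x^2 + 972x + 5297/4


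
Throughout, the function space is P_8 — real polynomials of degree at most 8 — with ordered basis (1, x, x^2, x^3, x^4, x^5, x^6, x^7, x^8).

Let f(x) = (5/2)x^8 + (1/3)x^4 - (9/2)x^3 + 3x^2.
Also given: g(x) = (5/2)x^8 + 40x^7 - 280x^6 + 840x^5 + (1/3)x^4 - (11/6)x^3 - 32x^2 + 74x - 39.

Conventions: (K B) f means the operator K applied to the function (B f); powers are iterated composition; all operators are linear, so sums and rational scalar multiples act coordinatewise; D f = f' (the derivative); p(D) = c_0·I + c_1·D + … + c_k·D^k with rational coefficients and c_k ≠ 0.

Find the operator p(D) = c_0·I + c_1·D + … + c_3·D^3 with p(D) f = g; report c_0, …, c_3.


p(D) = I + 2·D − 2·D^2 + D^3, i.e. c_0 = 1, c_1 = 2, c_2 = -2, c_3 = 1

D^0 f = (5/2)x^8 + (1/3)x^4 - (9/2)x^3 + 3x^2
D^1 f = 20x^7 + (4/3)x^3 - (27/2)x^2 + 6x
D^2 f = 140x^6 + 4x^2 - 27x + 6
D^3 f = 840x^5 + 8x - 27
matching coefficients of g against c_0 f + c_1 Df + … from the top degree down determines the c_i
solution: c_0 = 1, c_1 = 2, c_2 = -2, c_3 = 1


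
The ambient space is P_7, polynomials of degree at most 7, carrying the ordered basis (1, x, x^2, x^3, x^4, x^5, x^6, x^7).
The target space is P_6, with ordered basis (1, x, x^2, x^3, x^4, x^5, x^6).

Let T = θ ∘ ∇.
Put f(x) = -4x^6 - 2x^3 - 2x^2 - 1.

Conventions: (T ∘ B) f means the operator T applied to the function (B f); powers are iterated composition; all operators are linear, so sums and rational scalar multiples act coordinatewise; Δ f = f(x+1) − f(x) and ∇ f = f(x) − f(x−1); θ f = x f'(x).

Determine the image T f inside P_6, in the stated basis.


∇ f = -24x^5 + 60x^4 - 80x^3 + 54x^2 - 22x + 4
θ ∇ f = -120x^5 + 240x^4 - 240x^3 + 108x^2 - 22x

the image equals g(x) = -120x^5 + 240x^4 - 240x^3 + 108x^2 - 22x


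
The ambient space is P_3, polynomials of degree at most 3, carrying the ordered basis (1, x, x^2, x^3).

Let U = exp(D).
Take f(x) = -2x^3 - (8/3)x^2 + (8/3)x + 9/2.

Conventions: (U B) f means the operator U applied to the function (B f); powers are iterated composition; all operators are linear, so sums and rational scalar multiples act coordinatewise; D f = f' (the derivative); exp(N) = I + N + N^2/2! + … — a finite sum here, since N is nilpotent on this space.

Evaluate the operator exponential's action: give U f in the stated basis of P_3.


the result is g(x) = -2x^3 - (26/3)x^2 - (26/3)x + 5/2

order-1 term: -6x^2 - (16/3)x + 8/3
order-2 term: -6x - 8/3
order-3 term: -2
the series for exp(D) f terminates at order 3
exp(D) f = -2x^3 - (26/3)x^2 - (26/3)x + 5/2
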